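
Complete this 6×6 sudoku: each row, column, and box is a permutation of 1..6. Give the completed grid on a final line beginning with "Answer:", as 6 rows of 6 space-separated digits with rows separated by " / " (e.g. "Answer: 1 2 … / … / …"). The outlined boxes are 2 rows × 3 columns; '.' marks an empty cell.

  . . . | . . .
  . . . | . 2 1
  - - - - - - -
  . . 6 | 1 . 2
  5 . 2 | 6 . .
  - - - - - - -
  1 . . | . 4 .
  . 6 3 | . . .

Step 1. [r6c6∈{5}] nothing but 5 survives at r6c6. So r6c6=5.
Step 2. [r1c5∈{3,5,6}] in col 5, 6 fits only at r1c5. So r1c5=6.
Step 3. [r6c1∈{2,4}] row 6 places 4 nowhere but r6c1. So r6c1=4.
Step 4. [r3c1∈{3}] only 3 remains possible at r3c1 ⇒ r3c1=3.
Step 5. [r5c2∈{2,5}] 2 has one home in box 5: r5c2, so r5c2=2.
Step 6. [r1c3∈{1,4,5}] across col 3, 1 lands solely at r1c3, so r1c3=1.
Step 7. [r2c3∈{4,5}] in col 3, 4 fits only at r2c3 ⇒ r2c3=4.
Step 8. [r1c4∈{3,4,5}] in col 4, 4 fits only at r1c4, so r1c4=4.
Step 9. [r1c6∈{3}] r1c6 is down to just 3. So r1c6=3.
Step 10. [r2c2∈{3,5}] r2c2 is the only open cell in row 2 admitting 3. So r2c2=3.
Step 11. [r4c6∈{4}] r4c6 has the single candidate 4. So r4c6=4.
Step 12. [r6c5∈{1}] r6c5 has the single candidate 1 ⇒ r6c5=1.
Step 13. [r5c4∈{3}] r5c4 is down to just 3. So r5c4=3.
Step 14. [r5c3∈{5}] r5c3 is down to just 5. So r5c3=5.
Step 15. [r3c5∈{5}] only 5 remains possible at r3c5 ⇒ r3c5=5.
Step 16. [r4c5∈{3}] r4c5 is down to just 3 ⇒ r4c5=3.
Step 17. [r4c2∈{1}] r4c2 has the single candidate 1. So r4c2=1.
Step 18. [r1c1∈{2}] r1c1 has the single candidate 2 ⇒ r1c1=2.
Step 19. [r3c2∈{4}] r3c2 has the single candidate 4 ⇒ r3c2=4.
Step 20. [r2c4∈{5}] r2c4 is down to just 5, so r2c4=5.
Step 21. [r5c6∈{6}] r5c6's peers cover all but 6. So r5c6=6.
Step 22. [r2c1∈{6}] nothing but 6 survives at r2c1, so r2c1=6.
Step 23. [r6c4∈{2}] r6c4's peers cover all but 2 ⇒ r6c4=2.
Step 24. [r1c2∈{5}] r1c2's peers cover all but 5, so r1c2=5.

Answer: 2 5 1 4 6 3 / 6 3 4 5 2 1 / 3 4 6 1 5 2 / 5 1 2 6 3 4 / 1 2 5 3 4 6 / 4 6 3 2 1 5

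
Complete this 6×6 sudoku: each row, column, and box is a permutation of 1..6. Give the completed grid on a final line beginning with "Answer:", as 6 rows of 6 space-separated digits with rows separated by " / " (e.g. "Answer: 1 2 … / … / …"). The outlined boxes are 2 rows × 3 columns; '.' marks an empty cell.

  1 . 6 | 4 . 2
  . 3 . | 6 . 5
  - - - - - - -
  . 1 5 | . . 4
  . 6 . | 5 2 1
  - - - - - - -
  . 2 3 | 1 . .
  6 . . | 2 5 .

Step 1. [r4c3∈{4}] r4c3 has the single candidate 4, so r4c3=4.
Step 2. [r3c5∈{3,6}] row 3 places 6 nowhere but r3c5, so r3c5=6.
Step 3. [r3c1∈{2,3}] across row 3, 2 lands solely at r3c1, so r3c1=2.
Step 4. [r2c1∈{4}] nothing but 4 survives at r2c1 ⇒ r2c1=4.
Step 5. [r5c5∈{4}] r5c5 has the single candidate 4, so r5c5=4.
Step 6. [r2c5∈{1}] nothing but 1 survives at r2c5. So r2c5=1.
Step 7. [r6c6∈{3}] r6c6 has the single candidate 3, so r6c6=3.
Step 8. [r5c1∈{5}] nothing but 5 survives at r5c1 ⇒ r5c1=5.
Step 9. [r1c2∈{5}] r1c2 has the single candidate 5 ⇒ r1c2=5.
Step 10. [r4c1∈{3}] r4c1 has the single candidate 3. So r4c1=3.
Step 11. [r1c5∈{3}] r1c5's peers cover all but 3. So r1c5=3.
Step 12. [r5c6∈{6}] r5c6's peers cover all but 6 ⇒ r5c6=6.
Step 13. [r6c3∈{1}] r6c3 has the single candidate 1, so r6c3=1.
Step 14. [r6c2∈{4}] r6c2 has the single candidate 4. So r6c2=4.
Step 15. [r3c4∈{3}] nothing but 3 survives at r3c4, so r3c4=3.
Step 16. [r2c3∈{2}] nothing but 2 survives at r2c3. So r2c3=2.

Answer: 1 5 6 4 3 2 / 4 3 2 6 1 5 / 2 1 5 3 6 4 / 3 6 4 5 2 1 / 5 2 3 1 4 6 / 6 4 1 2 5 3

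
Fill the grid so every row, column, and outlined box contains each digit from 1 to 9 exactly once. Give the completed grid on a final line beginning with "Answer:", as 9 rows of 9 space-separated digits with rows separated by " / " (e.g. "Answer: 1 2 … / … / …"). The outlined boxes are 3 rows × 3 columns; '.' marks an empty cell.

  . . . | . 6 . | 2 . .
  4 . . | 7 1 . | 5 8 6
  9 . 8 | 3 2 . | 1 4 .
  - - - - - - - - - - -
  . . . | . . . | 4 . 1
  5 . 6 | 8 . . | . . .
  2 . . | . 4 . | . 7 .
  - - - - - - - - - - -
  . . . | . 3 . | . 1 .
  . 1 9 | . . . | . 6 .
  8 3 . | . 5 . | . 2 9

Step 1. [r8c1∈{7}] r8c1's peers cover all but 7. So r8c1=7.
Step 2. [r5c6∈{1,2,3,7,9}] 1 has one home in row 5: r5c6. So r5c6=1.
Step 3. [r1c8∈{3,9}] in box 3, 9 fits only at r1c8. So r1c8=9.
Step 4. [r1c9∈{3,7}] r1c9 is the only open cell in box 3 admitting 3, so r1c9=3.
Step 5. [r6c7∈{3,6,8,9}] across col 7, 6 lands solely at r6c7. So r6c7=6.
Step 6. [r3c6∈{5}] only 5 remains possible at r3c6. So r3c6=5.
Step 7. [r1c4∈{4}] only 4 remains possible at r1c4 ⇒ r1c4=4.
Step 8. [r8c5∈{8}] r8c5 has the single candidate 8 ⇒ r8c5=8.
Step 9. [r8c4∈{2}] nothing but 2 survives at r8c4. So r8c4=2.
Step 10. [r4c1∈{3}] r4c1's peers cover all but 3. So r4c1=3.
Step 11. [r4c3∈{7}] only 7 remains possible at r4c3. So r4c3=7.
Step 12. [r4c5∈{9}] r4c5's peers cover all but 9 ⇒ r4c5=9.
Step 13. [r7c1∈{6}] r7c1's peers cover all but 6 ⇒ r7c1=6.
Step 14. [r6c9∈{5,8}] box 6 places 8 nowhere but r6c9, so r6c9=8.
Step 15. [r8c6∈{4}] only 4 remains possible at r8c6, so r8c6=4.
Step 16. [r7c9∈{4,5,7}] r7c9 is the only open cell in col 9 admitting 4, so r7c9=4.
Step 17. [r5c7∈{3,9}] in col 7, 9 fits only at r5c7, so r5c7=9.
Step 18. [r9c7∈{7}] r9c7 has the single candidate 7. So r9c7=7.
Step 19. [r1c2∈{5,7}] 7 has one home in row 1: r1c2 ⇒ r1c2=7.
Step 20. [r2c2∈{2}] r2c2's peers cover all but 2, so r2c2=2.
Step 21. [r9c6∈{6}] r9c6 has the single candidate 6 ⇒ r9c6=6.
Step 22. [r1c3∈{1,5}] in row 1, 5 fits only at r1c3 ⇒ r1c3=5.
Step 23. [r7c4∈{9}] r7c4's peers cover all but 9 ⇒ r7c4=9.
Step 24. [r6c4∈{5}] r6c4 is down to just 5. So r6c4=5.
Step 25. [r1c1∈{1}] r1c1's peers cover all but 1 ⇒ r1c1=1.
Step 26. [r4c4∈{6}] only 6 remains possible at r4c4. So r4c4=6.
Step 27. [r9c3∈{4}] r9c3 is down to just 4, so r9c3=4.
Step 28. [r2c3∈{3}] only 3 remains possible at r2c3 ⇒ r2c3=3.
Step 29. [r4c2∈{8}] r4c2 has the single candidate 8. So r4c2=8.
Step 30. [r8c7∈{3}] r8c7 is down to just 3 ⇒ r8c7=3.
Step 31. [r2c6∈{9}] nothing but 9 survives at r2c6. So r2c6=9.
Step 32. [r4c8∈{5}] r4c8 is down to just 5, so r4c8=5.
Step 33. [r5c9∈{2}] only 2 remains possible at r5c9, so r5c9=2.
Step 34. [r7c7∈{8}] r7c7 is down to just 8. So r7c7=8.
Step 35. [r1c6∈{8}] r1c6 is down to just 8. So r1c6=8.
Step 36. [r7c2∈{5}] r7c2 has the single candidate 5. So r7c2=5.
Step 37. [r6c3∈{1}] nothing but 1 survives at r6c3 ⇒ r6c3=1.
Step 38. [r5c5∈{7}] r5c5 is down to just 7 ⇒ r5c5=7.
Step 39. [r8c9∈{5}] r8c9's peers cover all but 5, so r8c9=5.
Step 40. [r7c6∈{7}] r7c6 is down to just 7. So r7c6=7.
Step 41. [r5c2∈{4}] r5c2 has the single candidate 4, so r5c2=4.
Step 42. [r6c6∈{3}] only 3 remains possible at r6c6 ⇒ r6c6=3.
Step 43. [r4c6∈{2}] nothing but 2 survives at r4c6 ⇒ r4c6=2.
Step 44. [r3c2∈{6}] r3c2's peers cover all but 6. So r3c2=6.
Step 45. [r7c3∈{2}] nothing but 2 survives at r7c3. So r7c3=2.
Step 46. [r5c8∈{3}] r5c8's peers cover all but 3 ⇒ r5c8=3.
Step 47. [r6c2∈{9}] r6c2's peers cover all but 9. So r6c2=9.
Step 48. [r3c9∈{7}] r3c9's peers cover all but 7, so r3c9=7.
Step 49. [r9c4∈{1}] r9c4's peers cover all but 1. So r9c4=1.

Answer: 1 7 5 4 6 8 2 9 3 / 4 2 3 7 1 9 5 8 6 / 9 6 8 3 2 5 1 4 7 / 3 8 7 6 9 2 4 5 1 / 5 4 6 8 7 1 9 3 2 / 2 9 1 5 4 3 6 7 8 / 6 5 2 9 3 7 8 1 4 / 7 1 9 2 8 4 3 6 5 / 8 3 4 1 5 6 7 2 9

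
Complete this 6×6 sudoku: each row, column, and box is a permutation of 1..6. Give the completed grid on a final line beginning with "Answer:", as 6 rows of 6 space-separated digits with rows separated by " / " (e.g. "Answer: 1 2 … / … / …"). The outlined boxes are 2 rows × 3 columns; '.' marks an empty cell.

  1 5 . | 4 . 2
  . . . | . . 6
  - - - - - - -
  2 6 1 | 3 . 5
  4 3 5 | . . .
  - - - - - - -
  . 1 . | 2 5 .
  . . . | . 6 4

Step 1. [r2c1∈{3}] r2c1's peers cover all but 3 ⇒ r2c1=3.
Step 2. [r5c3∈{3,4,6}] r5c3 is the only open cell in row 5 admitting 4. So r5c3=4.
Step 3. [r6c4∈{1}] r6c4 is down to just 1 ⇒ r6c4=1.
Step 4. [r6c2∈{2}] r6c2 is down to just 2 ⇒ r6c2=2.
Step 5. [r4c6∈{1}] r4c6 has the single candidate 1. So r4c6=1.
Step 6. [r6c1∈{5}] nothing but 5 survives at r6c1, so r6c1=5.
Step 7. [r5c6∈{3}] nothing but 3 survives at r5c6 ⇒ r5c6=3.
Step 8. [r4c4∈{6}] r4c4 is down to just 6. So r4c4=6.
Step 9. [r3c5∈{4}] r3c5 is down to just 4. So r3c5=4.
Step 10. [r1c5∈{3}] r1c5 is down to just 3, so r1c5=3.
Step 11. [r6c3∈{3}] r6c3's peers cover all but 3, so r6c3=3.
Step 12. [r2c3∈{2}] r2c3's peers cover all but 2. So r2c3=2.
Step 13. [r2c4∈{5}] nothing but 5 survives at r2c4. So r2c4=5.
Step 14. [r5c1∈{6}] only 6 remains possible at r5c1 ⇒ r5c1=6.
Step 15. [r1c3∈{6}] r1c3 is down to just 6, so r1c3=6.
Step 16. [r2c5∈{1}] r2c5 has the single candidate 1, so r2c5=1.
Step 17. [r2c2∈{4}] r2c2's peers cover all but 4, so r2c2=4.
Step 18. [r4c5∈{2}] r4c5 has the single candidate 2 ⇒ r4c5=2.

Answer: 1 5 6 4 3 2 / 3 4 2 5 1 6 / 2 6 1 3 4 5 / 4 3 5 6 2 1 / 6 1 4 2 5 3 / 5 2 3 1 6 4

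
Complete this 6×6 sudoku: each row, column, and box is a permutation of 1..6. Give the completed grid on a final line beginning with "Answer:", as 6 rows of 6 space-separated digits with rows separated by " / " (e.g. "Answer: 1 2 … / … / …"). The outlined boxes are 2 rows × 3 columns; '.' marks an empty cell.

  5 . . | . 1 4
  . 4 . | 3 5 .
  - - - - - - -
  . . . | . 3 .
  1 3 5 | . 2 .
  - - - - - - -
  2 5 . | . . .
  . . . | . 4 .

Step 1. [r4c6∈{6}] nothing but 6 survives at r4c6, so r4c6=6.
Step 2. [r1c4∈{2,6}] across box 2, 6 lands solely at r1c4, so r1c4=6.
Step 3. [r5c4∈{1}] only 1 remains possible at r5c4, so r5c4=1.
Step 4. [r6c1∈{3,6}] in col 1, 3 fits only at r6c1 ⇒ r6c1=3.
Step 5. [r2c3∈{1,2,6}] across row 2, 1 lands solely at r2c3, so r2c3=1.
Step 6. [r6c3∈{6}] nothing but 6 survives at r6c3, so r6c3=6.
Step 7. [r3c1∈{4,6}] in col 1, 4 fits only at r3c1 ⇒ r3c1=4.
Step 8. [r1c2∈{2}] nothing but 2 survives at r1c2 ⇒ r1c2=2.
Step 9. [r6c4∈{2,5}] r6c4 is the only open cell in col 4 admitting 2, so r6c4=2.
Step 10. [r3c4∈{5}] nothing but 5 survives at r3c4 ⇒ r3c4=5.
Step 11. [r5c3∈{4}] r5c3 is down to just 4 ⇒ r5c3=4.
Step 12. [r6c2∈{1}] r6c2 has the single candidate 1 ⇒ r6c2=1.
Step 13. [r5c6∈{3}] r5c6's peers cover all but 3. So r5c6=3.
Step 14. [r5c5∈{6}] r5c5 is down to just 6 ⇒ r5c5=6.
Step 15. [r3c6∈{1}] r3c6's peers cover all but 1, so r3c6=1.
Step 16. [r4c4∈{4}] nothing but 4 survives at r4c4. So r4c4=4.
Step 17. [r1c3∈{3}] only 3 remains possible at r1c3, so r1c3=3.
Step 18. [r3c3∈{2}] r3c3 has the single candidate 2, so r3c3=2.
Step 19. [r2c1∈{6}] r2c1's peers cover all but 6 ⇒ r2c1=6.
Step 20. [r6c6∈{5}] r6c6's peers cover all but 5. So r6c6=5.
Step 21. [r2c6∈{2}] r2c6 has the single candidate 2, so r2c6=2.
Step 22. [r3c2∈{6}] only 6 remains possible at r3c2. So r3c2=6.

Answer: 5 2 3 6 1 4 / 6 4 1 3 5 2 / 4 6 2 5 3 1 / 1 3 5 4 2 6 / 2 5 4 1 6 3 / 3 1 6 2 4 5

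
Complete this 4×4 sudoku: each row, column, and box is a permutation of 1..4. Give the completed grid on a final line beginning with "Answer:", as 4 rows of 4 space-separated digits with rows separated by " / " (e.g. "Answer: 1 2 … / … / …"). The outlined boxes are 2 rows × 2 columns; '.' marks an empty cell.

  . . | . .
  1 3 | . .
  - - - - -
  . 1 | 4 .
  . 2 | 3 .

Step 1. [r1c1∈{2,4}] across col 1, 2 lands solely at r1c1 ⇒ r1c1=2.
Step 2. [r1c4∈{1,3,4}] row 1 places 3 nowhere but r1c4 ⇒ r1c4=3.
Step 3. [r2c4∈{2,4}] 4 has one home in row 2: r2c4, so r2c4=4.
Step 4. [r4c4∈{1}] r4c4 has the single candidate 1, so r4c4=1.
Step 5. [r1c2∈{4}] only 4 remains possible at r1c2, so r1c2=4.
Step 6. [r1c3∈{1}] r1c3 is down to just 1 ⇒ r1c3=1.
Step 7. [r3c4∈{2}] r3c4's peers cover all but 2. So r3c4=2.
Step 8. [r2c3∈{2}] r2c3 is down to just 2 ⇒ r2c3=2.
Step 9. [r3c1∈{3}] r3c1 is down to just 3 ⇒ r3c1=3.
Step 10. [r4c1∈{4}] only 4 remains possible at r4c1 ⇒ r4c1=4.

Answer: 2 4 1 3 / 1 3 2 4 / 3 1 4 2 / 4 2 3 1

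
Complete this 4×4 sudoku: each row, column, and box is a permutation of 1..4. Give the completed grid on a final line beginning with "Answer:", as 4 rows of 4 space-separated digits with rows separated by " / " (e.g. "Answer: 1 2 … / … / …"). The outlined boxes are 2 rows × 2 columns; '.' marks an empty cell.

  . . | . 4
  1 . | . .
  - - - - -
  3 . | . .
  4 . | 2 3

Step 1. [r3c2∈{1,2}] across row 3, 2 lands solely at r3c2 ⇒ r3c2=2.
Step 2. [r1c3∈{1,3}] r1c3 is the only open cell in row 1 admitting 1 ⇒ r1c3=1.
Step 3. [r1c2∈{3}] r1c2's peers cover all but 3, so r1c2=3.
Step 4. [r2c3∈{3}] r2c3's peers cover all but 3, so r2c3=3.
Step 5. [r3c3∈{4}] r3c3 is down to just 4. So r3c3=4.
Step 6. [r4c2∈{1}] only 1 remains possible at r4c2 ⇒ r4c2=1.
Step 7. [r3c4∈{1}] nothing but 1 survives at r3c4, so r3c4=1.
Step 8. [r2c2∈{4}] r2c2's peers cover all but 4, so r2c2=4.
Step 9. [r2c4∈{2}] r2c4 is down to just 2. So r2c4=2.
Step 10. [r1c1∈{2}] only 2 remains possible at r1c1 ⇒ r1c1=2.

Answer: 2 3 1 4 / 1 4 3 2 / 3 2 4 1 / 4 1 2 3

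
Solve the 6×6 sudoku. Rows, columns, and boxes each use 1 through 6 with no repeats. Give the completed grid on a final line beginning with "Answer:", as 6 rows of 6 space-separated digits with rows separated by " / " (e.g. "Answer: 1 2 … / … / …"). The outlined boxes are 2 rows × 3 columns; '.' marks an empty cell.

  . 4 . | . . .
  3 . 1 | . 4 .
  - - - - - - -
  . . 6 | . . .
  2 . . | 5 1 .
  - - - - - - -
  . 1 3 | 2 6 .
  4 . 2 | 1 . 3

Step 1. [r1c3∈{5}] r1c3 is down to just 5, so r1c3=5.
Step 2. [r2c4∈{6}] r2c4's peers cover all but 6. So r2c4=6.
Step 3. [r3c4∈{3,4}] r3c4 is the only open cell in col 4 admitting 4 ⇒ r3c4=4.
Step 4. [r5c1∈{5}] nothing but 5 survives at r5c1, so r5c1=5.
Step 5. [r3c6∈{2}] r3c6's peers cover all but 2. So r3c6=2.
Step 6. [r3c5∈{3}] r3c5's peers cover all but 3. So r3c5=3.
Step 7. [r4c2∈{3}] r4c2's peers cover all but 3. So r4c2=3.
Step 8. [r4c3∈{4}] r4c3's peers cover all but 4 ⇒ r4c3=4.
Step 9. [r6c2∈{6}] nothing but 6 survives at r6c2, so r6c2=6.
Step 10. [r2c2∈{2}] r2c2 has the single candidate 2. So r2c2=2.
Step 11. [r4c6∈{6}] only 6 remains possible at r4c6, so r4c6=6.
Step 12. [r1c1∈{6}] r1c1 is down to just 6, so r1c1=6.
Step 13. [r3c1∈{1}] only 1 remains possible at r3c1 ⇒ r3c1=1.
Step 14. [r1c5∈{2}] r1c5's peers cover all but 2. So r1c5=2.
Step 15. [r3c2∈{5}] only 5 remains possible at r3c2 ⇒ r3c2=5.
Step 16. [r2c6∈{5}] r2c6 has the single candidate 5, so r2c6=5.
Step 17. [r5c6∈{4}] r5c6 has the single candidate 4. So r5c6=4.
Step 18. [r1c6∈{1}] nothing but 1 survives at r1c6, so r1c6=1.
Step 19. [r6c5∈{5}] only 5 remains possible at r6c5, so r6c5=5.
Step 20. [r1c4∈{3}] r1c4 has the single candidate 3, so r1c4=3.

Answer: 6 4 5 3 2 1 / 3 2 1 6 4 5 / 1 5 6 4 3 2 / 2 3 4 5 1 6 / 5 1 3 2 6 4 / 4 6 2 1 5 3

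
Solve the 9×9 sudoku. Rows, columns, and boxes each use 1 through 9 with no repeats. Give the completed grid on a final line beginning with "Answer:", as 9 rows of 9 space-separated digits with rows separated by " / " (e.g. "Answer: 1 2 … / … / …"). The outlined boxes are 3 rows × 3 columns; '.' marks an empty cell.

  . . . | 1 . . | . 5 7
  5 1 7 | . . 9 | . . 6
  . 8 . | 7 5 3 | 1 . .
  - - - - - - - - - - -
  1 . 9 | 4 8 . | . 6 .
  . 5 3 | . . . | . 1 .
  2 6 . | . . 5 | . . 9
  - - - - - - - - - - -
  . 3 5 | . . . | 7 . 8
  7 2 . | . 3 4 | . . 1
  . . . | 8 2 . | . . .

Step 1. [r8c8∈{9}] r8c8's peers cover all but 9 ⇒ r8c8=9.
Step 2. [r1c7∈{2,3,4,8,9}] col 7 places 9 nowhere but r1c7, so r1c7=9.
Step 3. [r1c2∈{4}] nothing but 4 survives at r1c2 ⇒ r1c2=4.
Step 4. [r1c5∈{6}] only 6 remains possible at r1c5, so r1c5=6.
Step 5. [r9c6∈{1,6,7}] row 9 places 7 nowhere but r9c6 ⇒ r9c6=7.
Step 6. [r4c6∈{2}] r4c6's peers cover all but 2, so r4c6=2.
Step 7. [r6c8∈{3,4,7,8}] col 8 places 7 nowhere but r6c8. So r6c8=7.
Step 8. [r2c8∈{2,3,4,8}] in col 8, 8 fits only at r2c8. So r2c8=8.
Step 9. [r2c7∈{2,3,4}] across row 2, 3 lands solely at r2c7. So r2c7=3.
Step 10. [r4c7∈{5}] nothing but 5 survives at r4c7, so r4c7=5.
Step 11. [r5c7∈{2,4,8}] col 7 places 2 nowhere but r5c7 ⇒ r5c7=2.
Step 12. [r5c9∈{4}] r5c9 is down to just 4 ⇒ r5c9=4.
Step 13. [r9c7∈{4,6}] across col 7, 4 lands solely at r9c7 ⇒ r9c7=4.
Step 14. [r3c1∈{6,9}] in row 3, 9 fits only at r3c1, so r3c1=9.
Step 15. [r9c1∈{6}] r9c1 is down to just 6 ⇒ r9c1=6.
Step 16. [r7c6∈{1,6}] col 6 places 1 nowhere but r7c6. So r7c6=1.
Step 17. [r7c4∈{6,9}] across row 7, 6 lands solely at r7c4. So r7c4=6.
Step 18. [r3c9∈{2}] r3c9 has the single candidate 2, so r3c9=2.
Step 19. [r9c9∈{3,5}] r9c9 is the only open cell in row 9 admitting 5. So r9c9=5.
Step 20. [r8c3∈{8}] nothing but 8 survives at r8c3. So r8c3=8.
Step 21. [r5c4∈{9}] r5c4's peers cover all but 9, so r5c4=9.
Step 22. [r5c6∈{6}] nothing but 6 survives at r5c6. So r5c6=6.
Step 23. [r5c5∈{7}] r5c5's peers cover all but 7, so r5c5=7.
Step 24. [r6c4∈{3}] r6c4's peers cover all but 3. So r6c4=3.
Step 25. [r3c8∈{4}] only 4 remains possible at r3c8, so r3c8=4.
Step 26. [r1c6∈{8}] nothing but 8 survives at r1c6. So r1c6=8.
Step 27. [r7c8∈{2}] nothing but 2 survives at r7c8 ⇒ r7c8=2.
Step 28. [r9c3∈{1}] r9c3's peers cover all but 1. So r9c3=1.
Step 29. [r8c7∈{6}] r8c7 has the single candidate 6. So r8c7=6.
Step 30. [r3c3∈{6}] r3c3's peers cover all but 6 ⇒ r3c3=6.
Step 31. [r7c5∈{9}] r7c5 is down to just 9, so r7c5=9.
Step 32. [r7c1∈{4}] r7c1 has the single candidate 4, so r7c1=4.
Step 33. [r6c7∈{8}] r6c7 is down to just 8. So r6c7=8.
Step 34. [r8c4∈{5}] nothing but 5 survives at r8c4 ⇒ r8c4=5.
Step 35. [r2c4∈{2}] r2c4 is down to just 2. So r2c4=2.
Step 36. [r6c5∈{1}] nothing but 1 survives at r6c5 ⇒ r6c5=1.
Step 37. [r1c3∈{2}] r1c3's peers cover all but 2 ⇒ r1c3=2.
Step 38. [r5c1∈{8}] r5c1's peers cover all but 8. So r5c1=8.
Step 39. [r1c1∈{3}] nothing but 3 survives at r1c1. So r1c1=3.
Step 40. [r9c2∈{9}] r9c2 has the single candidate 9. So r9c2=9.
Step 41. [r9c8∈{3}] nothing but 3 survives at r9c8. So r9c8=3.
Step 42. [r2c5∈{4}] r2c5's peers cover all but 4, so r2c5=4.
Step 43. [r4c9∈{3}] only 3 remains possible at r4c9. So r4c9=3.
Step 44. [r6c3∈{4}] r6c3's peers cover all but 4, so r6c3=4.
Step 45. [r4c2∈{7}] r4c2's peers cover all but 7. So r4c2=7.

Answer: 3 4 2 1 6 8 9 5 7 / 5 1 7 2 4 9 3 8 6 / 9 8 6 7 5 3 1 4 2 / 1 7 9 4 8 2 5 6 3 / 8 5 3 9 7 6 2 1 4 / 2 6 4 3 1 5 8 7 9 / 4 3 5 6 9 1 7 2 8 / 7 2 8 5 3 4 6 9 1 / 6 9 1 8 2 7 4 3 5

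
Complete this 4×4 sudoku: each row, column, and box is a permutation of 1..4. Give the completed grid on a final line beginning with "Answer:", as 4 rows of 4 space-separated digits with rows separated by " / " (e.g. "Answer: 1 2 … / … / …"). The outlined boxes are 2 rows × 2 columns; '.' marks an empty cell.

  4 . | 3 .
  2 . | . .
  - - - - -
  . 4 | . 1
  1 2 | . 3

Step 1. [r2c3∈{1,4}] col 3 places 1 nowhere but r2c3. So r2c3=1.
Step 2. [r3c3∈{2}] r3c3 has the single candidate 2 ⇒ r3c3=2.
Step 3. [r2c4∈{4}] r2c4 has the single candidate 4. So r2c4=4.
Step 4. [r3c1∈{3}] nothing but 3 survives at r3c1, so r3c1=3.
Step 5. [r2c2∈{3}] nothing but 3 survives at r2c2 ⇒ r2c2=3.
Step 6. [r1c2∈{1}] only 1 remains possible at r1c2, so r1c2=1.
Step 7. [r4c3∈{4}] only 4 remains possible at r4c3. So r4c3=4.
Step 8. [r1c4∈{2}] only 2 remains possible at r1c4. So r1c4=2.

Answer: 4 1 3 2 / 2 3 1 4 / 3 4 2 1 / 1 2 4 3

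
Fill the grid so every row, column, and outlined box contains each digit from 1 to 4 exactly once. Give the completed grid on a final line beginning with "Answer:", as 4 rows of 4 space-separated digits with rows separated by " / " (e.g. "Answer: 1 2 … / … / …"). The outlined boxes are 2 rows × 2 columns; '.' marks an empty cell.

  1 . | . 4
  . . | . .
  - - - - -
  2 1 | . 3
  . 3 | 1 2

Step 1. [r2c1∈{3,4}] in col 1, 3 fits only at r2c1 ⇒ r2c1=3.
Step 2. [r1c2∈{2}] nothing but 2 survives at r1c2. So r1c2=2.
Step 3. [r2c3∈{2}] r2c3 is down to just 2, so r2c3=2.
Step 4. [r2c2∈{4}] only 4 remains possible at r2c2, so r2c2=4.
Step 5. [r1c3∈{3}] r1c3 has the single candidate 3, so r1c3=3.
Step 6. [r4c1∈{4}] only 4 remains possible at r4c1. So r4c1=4.
Step 7. [r3c3∈{4}] r3c3 has the single candidate 4, so r3c3=4.
Step 8. [r2c4∈{1}] r2c4's peers cover all but 1, so r2c4=1.

Answer: 1 2 3 4 / 3 4 2 1 / 2 1 4 3 / 4 3 1 2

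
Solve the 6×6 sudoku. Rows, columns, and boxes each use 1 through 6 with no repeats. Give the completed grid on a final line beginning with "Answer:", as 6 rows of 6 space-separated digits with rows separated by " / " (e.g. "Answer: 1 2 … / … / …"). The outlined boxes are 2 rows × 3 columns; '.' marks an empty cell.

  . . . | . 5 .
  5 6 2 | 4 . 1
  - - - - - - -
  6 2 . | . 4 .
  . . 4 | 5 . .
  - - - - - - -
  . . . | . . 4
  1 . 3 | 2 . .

Step 1. [r4c5∈{1,2,3,6}] 2 has one home in col 5: r4c5 ⇒ r4c5=2.
Step 2. [r2c5∈{3}] r2c5's peers cover all but 3 ⇒ r2c5=3.
Step 3. [r4c1∈{3}] nothing but 3 survives at r4c1. So r4c1=3.
Step 4. [r3c4∈{1,3}] in box 4, 1 fits only at r3c4 ⇒ r3c4=1.
Step 5. [r6c5∈{6}] r6c5 has the single candidate 6, so r6c5=6.
Step 6. [r5c2∈{5}] only 5 remains possible at r5c2, so r5c2=5.
Step 7. [r1c2∈{1,3,4}] 3 has one home in row 1: r1c2 ⇒ r1c2=3.
Step 8. [r4c6∈{6}] r4c6's peers cover all but 6. So r4c6=6.
Step 9. [r5c3∈{6}] r5c3 has the single candidate 6 ⇒ r5c3=6.
Step 10. [r3c6∈{3}] only 3 remains possible at r3c6. So r3c6=3.
Step 11. [r6c6∈{5}] nothing but 5 survives at r6c6. So r6c6=5.
Step 12. [r5c4∈{3}] r5c4 has the single candidate 3. So r5c4=3.
Step 13. [r5c1∈{2}] r5c1's peers cover all but 2, so r5c1=2.
Step 14. [r5c5∈{1}] r5c5 has the single candidate 1. So r5c5=1.
Step 15. [r3c3∈{5}] r3c3 is down to just 5. So r3c3=5.
Step 16. [r1c3∈{1}] r1c3's peers cover all but 1. So r1c3=1.
Step 17. [r1c1∈{4}] r1c1 has the single candidate 4. So r1c1=4.
Step 18. [r1c4∈{6}] r1c4's peers cover all but 6, so r1c4=6.
Step 19. [r4c2∈{1}] r4c2 has the single candidate 1 ⇒ r4c2=1.
Step 20. [r6c2∈{4}] only 4 remains possible at r6c2, so r6c2=4.
Step 21. [r1c6∈{2}] r1c6 has the single candidate 2 ⇒ r1c6=2.

Answer: 4 3 1 6 5 2 / 5 6 2 4 3 1 / 6 2 5 1 4 3 / 3 1 4 5 2 6 / 2 5 6 3 1 4 / 1 4 3 2 6 5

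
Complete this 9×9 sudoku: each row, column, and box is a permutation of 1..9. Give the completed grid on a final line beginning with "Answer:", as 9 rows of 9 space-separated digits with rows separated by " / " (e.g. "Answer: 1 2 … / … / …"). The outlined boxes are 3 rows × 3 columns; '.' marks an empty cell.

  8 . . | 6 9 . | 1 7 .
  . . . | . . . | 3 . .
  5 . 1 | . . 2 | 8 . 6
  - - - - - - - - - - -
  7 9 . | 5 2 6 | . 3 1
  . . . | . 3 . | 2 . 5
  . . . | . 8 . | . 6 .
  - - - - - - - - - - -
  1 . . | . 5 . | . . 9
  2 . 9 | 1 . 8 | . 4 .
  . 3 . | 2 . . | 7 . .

Step 1. [r4c3∈{4,8}] across row 4, 8 lands solely at r4c3. So r4c3=8.
Step 2. [r3c4∈{3,4,7}] across row 3, 3 lands solely at r3c4, so r3c4=3.
Step 3. [r6c7∈{4,9}] in col 7, 9 fits only at r6c7. So r6c7=9.
Step 4. [r7c2∈{4,6,7,8}] 8 has one home in col 2: r7c2, so r7c2=8.
Step 5. [r2c8∈{2,5,9}] box 3 places 5 nowhere but r2c8. So r2c8=5.
Step 6. [r9c3∈{4,5,6}] in row 9, 5 fits only at r9c3, so r9c3=5.
Step 7. [r2c5∈{1,4,7}] col 5 places 1 nowhere but r2c5, so r2c5=1.
Step 8. [r1c3∈{2,3,4}] row 1 places 3 nowhere but r1c3. So r1c3=3.
Step 9. [r6c2∈{1,2,4,5}] in row 6, 5 fits only at r6c2, so r6c2=5.
Step 10. [r5c2∈{1,4,6}] col 2 places 1 nowhere but r5c2. So r5c2=1.
Step 11. [r6c9∈{4,7}] in col 9, 7 fits only at r6c9 ⇒ r6c9=7.
Step 12. [r6c4∈{4}] nothing but 4 survives at r6c4 ⇒ r6c4=4.
Step 13. [r7c4∈{7}] nothing but 7 survives at r7c4 ⇒ r7c4=7.
Step 14. [r2c3∈{2,4,6,7}] 7 has one home in col 3: r2c3, so r2c3=7.
Step 15. [r2c6∈{4}] r2c6 has the single candidate 4 ⇒ r2c6=4.
Step 16. [r8c5∈{6}] r8c5 has the single candidate 6. So r8c5=6.
Step 17. [r9c1∈{4,6}] r9c1 is the only open cell in row 9 admitting 6 ⇒ r9c1=6.
Step 18. [r1c9∈{2,4}] in col 9, 4 fits only at r1c9 ⇒ r1c9=4.
Step 19. [r9c9∈{8}] only 8 remains possible at r9c9. So r9c9=8.
Step 20. [r2c9∈{2}] nothing but 2 survives at r2c9, so r2c9=2.
Step 21. [r5c3∈{4,6}] row 5 places 6 nowhere but r5c3, so r5c3=6.
Step 22. [r5c6∈{7,9}] across row 5, 7 lands solely at r5c6, so r5c6=7.
Step 23. [r2c4∈{8}] r2c4's peers cover all but 8, so r2c4=8.
Step 24. [r5c8∈{8}] r5c8 has the single candidate 8 ⇒ r5c8=8.
Step 25. [r3c8∈{9}] r3c8 has the single candidate 9. So r3c8=9.
Step 26. [r7c6∈{3}] r7c6 is down to just 3 ⇒ r7c6=3.
Step 27. [r7c3∈{4}] r7c3 has the single candidate 4. So r7c3=4.
Step 28. [r9c5∈{4}] only 4 remains possible at r9c5 ⇒ r9c5=4.
Step 29. [r7c8∈{2}] r7c8's peers cover all but 2. So r7c8=2.
Step 30. [r4c7∈{4}] r4c7's peers cover all but 4 ⇒ r4c7=4.
Step 31. [r1c6∈{5}] nothing but 5 survives at r1c6. So r1c6=5.
Step 32. [r8c7∈{5}] r8c7 has the single candidate 5. So r8c7=5.
Step 33. [r6c6∈{1}] nothing but 1 survives at r6c6 ⇒ r6c6=1.
Step 34. [r6c3∈{2}] nothing but 2 survives at r6c3 ⇒ r6c3=2.
Step 35. [r2c1∈{9}] r2c1's peers cover all but 9 ⇒ r2c1=9.
Step 36. [r2c2∈{6}] r2c2 is down to just 6. So r2c2=6.
Step 37. [r3c5∈{7}] r3c5 is down to just 7 ⇒ r3c5=7.
Step 38. [r5c1∈{4}] only 4 remains possible at r5c1, so r5c1=4.
Step 39. [r9c8∈{1}] r9c8 has the single candidate 1 ⇒ r9c8=1.
Step 40. [r7c7∈{6}] r7c7 is down to just 6 ⇒ r7c7=6.
Step 41. [r8c9∈{3}] r8c9's peers cover all but 3. So r8c9=3.
Step 42. [r3c2∈{4}] r3c2's peers cover all but 4 ⇒ r3c2=4.
Step 43. [r6c1∈{3}] r6c1 has the single candidate 3 ⇒ r6c1=3.
Step 44. [r9c6∈{9}] r9c6 is down to just 9. So r9c6=9.
Step 45. [r1c2∈{2}] r1c2's peers cover all but 2 ⇒ r1c2=2.
Step 46. [r8c2∈{7}] r8c2's peers cover all but 7. So r8c2=7.
Step 47. [r5c4∈{9}] r5c4's peers cover all but 9 ⇒ r5c4=9.

Answer: 8 2 3 6 9 5 1 7 4 / 9 6 7 8 1 4 3 5 2 / 5 4 1 3 7 2 8 9 6 / 7 9 8 5 2 6 4 3 1 / 4 1 6 9 3 7 2 8 5 / 3 5 2 4 8 1 9 6 7 / 1 8 4 7 5 3 6 2 9 / 2 7 9 1 6 8 5 4 3 / 6 3 5 2 4 9 7 1 8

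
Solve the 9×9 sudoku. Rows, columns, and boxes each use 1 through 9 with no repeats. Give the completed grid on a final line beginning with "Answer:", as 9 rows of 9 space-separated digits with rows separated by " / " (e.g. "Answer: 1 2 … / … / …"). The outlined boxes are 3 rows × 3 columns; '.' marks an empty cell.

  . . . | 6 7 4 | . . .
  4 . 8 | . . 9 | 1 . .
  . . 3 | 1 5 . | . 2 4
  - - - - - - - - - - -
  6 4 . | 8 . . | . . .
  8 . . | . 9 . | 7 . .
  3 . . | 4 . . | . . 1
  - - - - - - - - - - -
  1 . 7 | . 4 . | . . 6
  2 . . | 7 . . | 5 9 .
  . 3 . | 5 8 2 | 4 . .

Step 1. [r7c6∈{3}] nothing but 3 survives at r7c6, so r7c6=3.
Step 2. [r7c2∈{5,8,9}] across row 7, 5 lands solely at r7c2 ⇒ r7c2=5.
Step 3. [r6c2∈{2,7,9}] across box 4, 7 lands solely at r6c2, so r6c2=7.
Step 4. [r8c9∈{3,8}] in row 8, 3 fits only at r8c9 ⇒ r8c9=3.
Step 5. [r1c9∈{5,8,9}] across col 9, 8 lands solely at r1c9, so r1c9=8.
Step 6. [r4c9∈{2,5,9}] r4c9 is the only open cell in col 9 admitting 9 ⇒ r4c9=9.
Step 7. [r5c9∈{2,5}] col 9 places 2 nowhere but r5c9 ⇒ r5c9=2.
Step 8. [r6c3∈{2,5,9}] across row 6, 9 lands solely at r6c3. So r6c3=9.
Step 9. [r4c3∈{1,2,5}] in box 4, 2 fits only at r4c3 ⇒ r4c3=2.
Step 10. [r5c3∈{1,5}] across box 4, 5 lands solely at r5c3, so r5c3=5.
Step 11. [r4c7∈{3}] nothing but 3 survives at r4c7 ⇒ r4c7=3.
Step 12. [r4c8∈{5}] only 5 remains possible at r4c8, so r4c8=5.
Step 13. [r2c5∈{2,3}] col 5 places 3 nowhere but r2c5. So r2c5=3.
Step 14. [r4c5∈{1}] only 1 remains possible at r4c5. So r4c5=1.
Step 15. [r8c5∈{6}] r8c5 has the single candidate 6 ⇒ r8c5=6.
Step 16. [r1c7∈{9}] r1c7 has the single candidate 9 ⇒ r1c7=9.
Step 17. [r3c7∈{6}] r3c7's peers cover all but 6. So r3c7=6.
Step 18. [r5c6∈{6}] r5c6 is down to just 6, so r5c6=6.
Step 19. [r9c9∈{7}] r9c9 has the single candidate 7, so r9c9=7.
Step 20. [r6c7∈{8}] nothing but 8 survives at r6c7. So r6c7=8.
Step 21. [r1c2∈{1,2}] across row 1, 2 lands solely at r1c2. So r1c2=2.
Step 22. [r9c1∈{9}] only 9 remains possible at r9c1. So r9c1=9.
Step 23. [r4c6∈{7}] r4c6 has the single candidate 7 ⇒ r4c6=7.
Step 24. [r8c2∈{8}] r8c2 is down to just 8, so r8c2=8.
Step 25. [r6c8∈{6}] only 6 remains possible at r6c8, so r6c8=6.
Step 26. [r1c3∈{1}] r1c3 is down to just 1, so r1c3=1.
Step 27. [r6c5∈{2}] r6c5 has the single candidate 2 ⇒ r6c5=2.
Step 28. [r1c8∈{3}] only 3 remains possible at r1c8, so r1c8=3.
Step 29. [r7c7∈{2}] only 2 remains possible at r7c7, so r7c7=2.
Step 30. [r7c8∈{8}] only 8 remains possible at r7c8 ⇒ r7c8=8.
Step 31. [r3c6∈{8}] nothing but 8 survives at r3c6, so r3c6=8.
Step 32. [r2c2∈{6}] r2c2's peers cover all but 6, so r2c2=6.
Step 33. [r5c8∈{4}] nothing but 4 survives at r5c8 ⇒ r5c8=4.
Step 34. [r9c8∈{1}] r9c8 is down to just 1. So r9c8=1.
Step 35. [r2c4∈{2}] r2c4 has the single candidate 2 ⇒ r2c4=2.
Step 36. [r7c4∈{9}] r7c4's peers cover all but 9. So r7c4=9.
Step 37. [r2c8∈{7}] nothing but 7 survives at r2c8. So r2c8=7.
Step 38. [r3c1∈{7}] nothing but 7 survives at r3c1 ⇒ r3c1=7.
Step 39. [r8c6∈{1}] r8c6's peers cover all but 1 ⇒ r8c6=1.
Step 40. [r9c3∈{6}] only 6 remains possible at r9c3 ⇒ r9c3=6.
Step 41. [r6c6∈{5}] nothing but 5 survives at r6c6 ⇒ r6c6=5.
Step 42. [r3c2∈{9}] only 9 remains possible at r3c2, so r3c2=9.
Step 43. [r2c9∈{5}] only 5 remains possible at r2c9 ⇒ r2c9=5.
Step 44. [r5c4∈{3}] only 3 remains possible at r5c4. So r5c4=3.
Step 45. [r8c3∈{4}] r8c3 is down to just 4. So r8c3=4.
Step 46. [r5c2∈{1}] r5c2 has the single candidate 1, so r5c2=1.
Step 47. [r1c1∈{5}] r1c1 is down to just 5 ⇒ r1c1=5.

Answer: 5 2 1 6 7 4 9 3 8 / 4 6 8 2 3 9 1 7 5 / 7 9 3 1 5 8 6 2 4 / 6 4 2 8 1 7 3 5 9 / 8 1 5 3 9 6 7 4 2 / 3 7 9 4 2 5 8 6 1 / 1 5 7 9 4 3 2 8 6 / 2 8 4 7 6 1 5 9 3 / 9 3 6 5 8 2 4 1 7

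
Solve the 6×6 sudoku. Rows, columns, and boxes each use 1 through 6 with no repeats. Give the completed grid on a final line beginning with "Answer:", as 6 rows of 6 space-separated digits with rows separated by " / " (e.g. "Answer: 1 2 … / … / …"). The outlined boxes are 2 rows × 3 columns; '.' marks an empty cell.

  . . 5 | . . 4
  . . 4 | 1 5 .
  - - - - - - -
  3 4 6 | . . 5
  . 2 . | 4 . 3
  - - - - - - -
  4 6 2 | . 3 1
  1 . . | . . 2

Step 1. [r1c4∈{2,3,6}] r1c4 is the only open cell in col 4 admitting 3. So r1c4=3.
Step 2. [r1c5∈{2,6}] r1c5 is the only open cell in box 2 admitting 2 ⇒ r1c5=2.
Step 3. [r4c5∈{1,6}] row 4 places 6 nowhere but r4c5 ⇒ r4c5=6.
Step 4. [r6c2∈{3,5}] across col 2, 5 lands solely at r6c2, so r6c2=5.
Step 5. [r1c1∈{6}] r1c1's peers cover all but 6. So r1c1=6.
Step 6. [r2c6∈{6}] r2c6's peers cover all but 6 ⇒ r2c6=6.
Step 7. [r6c4∈{6}] nothing but 6 survives at r6c4 ⇒ r6c4=6.
Step 8. [r5c4∈{5}] r5c4's peers cover all but 5 ⇒ r5c4=5.
Step 9. [r4c1∈{5}] r4c1 has the single candidate 5. So r4c1=5.
Step 10. [r6c3∈{3}] r6c3's peers cover all but 3. So r6c3=3.
Step 11. [r3c4∈{2}] r3c4 is down to just 2, so r3c4=2.
Step 12. [r6c5∈{4}] only 4 remains possible at r6c5, so r6c5=4.
Step 13. [r1c2∈{1}] r1c2's peers cover all but 1. So r1c2=1.
Step 14. [r4c3∈{1}] r4c3 is down to just 1, so r4c3=1.
Step 15. [r2c1∈{2}] only 2 remains possible at r2c1. So r2c1=2.
Step 16. [r2c2∈{3}] r2c2's peers cover all but 3, so r2c2=3.
Step 17. [r3c5∈{1}] r3c5 is down to just 1. So r3c5=1.

Answer: 6 1 5 3 2 4 / 2 3 4 1 5 6 / 3 4 6 2 1 5 / 5 2 1 4 6 3 / 4 6 2 5 3 1 / 1 5 3 6 4 2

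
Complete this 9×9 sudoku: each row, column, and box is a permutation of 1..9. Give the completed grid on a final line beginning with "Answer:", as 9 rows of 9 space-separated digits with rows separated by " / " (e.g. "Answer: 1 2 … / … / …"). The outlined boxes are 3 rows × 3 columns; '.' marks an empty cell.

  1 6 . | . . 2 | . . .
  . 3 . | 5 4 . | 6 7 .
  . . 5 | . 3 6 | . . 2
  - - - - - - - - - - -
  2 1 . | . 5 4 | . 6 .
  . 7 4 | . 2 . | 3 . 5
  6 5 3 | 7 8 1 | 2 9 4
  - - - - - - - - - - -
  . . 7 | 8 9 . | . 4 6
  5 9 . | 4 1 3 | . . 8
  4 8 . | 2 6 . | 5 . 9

Step 1. [r1c4∈{9}] r1c4 is down to just 9. So r1c4=9.
Step 2. [r1c3∈{8}] r1c3 has the single candidate 8, so r1c3=8.
Step 3. [r3c7∈{1,4,8,9}] 9 has one home in col 7: r3c7 ⇒ r3c7=9.
Step 4. [r5c8∈{1,8}] row 5 places 1 nowhere but r5c8, so r5c8=1.
Step 5. [r2c3∈{2,9}] 2 has one home in row 2: r2c3, so r2c3=2.
Step 6. [r2c1∈{9}] r2c1's peers cover all but 9 ⇒ r2c1=9.
Step 7. [r1c9∈{3}] r1c9's peers cover all but 3, so r1c9=3.
Step 8. [r4c9∈{7}] r4c9's peers cover all but 7, so r4c9=7.
Step 9. [r2c6∈{8}] nothing but 8 survives at r2c6, so r2c6=8.
Step 10. [r7c6∈{5}] r7c6 is down to just 5, so r7c6=5.
Step 11. [r7c7∈{1}] nothing but 1 survives at r7c7. So r7c7=1.
Step 12. [r1c5∈{7}] only 7 remains possible at r1c5 ⇒ r1c5=7.
Step 13. [r7c1∈{3}] r7c1 is down to just 3. So r7c1=3.
Step 14. [r4c4∈{3}] only 3 remains possible at r4c4. So r4c4=3.
Step 15. [r7c2∈{2}] r7c2 has the single candidate 2, so r7c2=2.
Step 16. [r1c7∈{4}] nothing but 4 survives at r1c7, so r1c7=4.
Step 17. [r3c2∈{4}] only 4 remains possible at r3c2 ⇒ r3c2=4.
Step 18. [r3c1∈{7}] r3c1's peers cover all but 7. So r3c1=7.
Step 19. [r5c4∈{6}] r5c4 has the single candidate 6. So r5c4=6.
Step 20. [r9c8∈{3}] r9c8 is down to just 3. So r9c8=3.
Step 21. [r3c4∈{1}] r3c4's peers cover all but 1, so r3c4=1.
Step 22. [r8c8∈{2}] r8c8's peers cover all but 2, so r8c8=2.
Step 23. [r4c3∈{9}] r4c3 is down to just 9, so r4c3=9.
Step 24. [r5c6∈{9}] r5c6 has the single candidate 9 ⇒ r5c6=9.
Step 25. [r9c3∈{1}] only 1 remains possible at r9c3 ⇒ r9c3=1.
Step 26. [r8c3∈{6}] r8c3 is down to just 6, so r8c3=6.
Step 27. [r8c7∈{7}] r8c7's peers cover all but 7 ⇒ r8c7=7.
Step 28. [r3c8∈{8}] r3c8 is down to just 8 ⇒ r3c8=8.
Step 29. [r1c8∈{5}] only 5 remains possible at r1c8, so r1c8=5.
Step 30. [r2c9∈{1}] nothing but 1 survives at r2c9 ⇒ r2c9=1.
Step 31. [r4c7∈{8}] r4c7's peers cover all but 8 ⇒ r4c7=8.
Step 32. [r9c6∈{7}] r9c6 is down to just 7, so r9c6=7.
Step 33. [r5c1∈{8}] nothing but 8 survives at r5c1, so r5c1=8.

Answer: 1 6 8 9 7 2 4 5 3 / 9 3 2 5 4 8 6 7 1 / 7 4 5 1 3 6 9 8 2 / 2 1 9 3 5 4 8 6 7 / 8 7 4 6 2 9 3 1 5 / 6 5 3 7 8 1 2 9 4 / 3 2 7 8 9 5 1 4 6 / 5 9 6 4 1 3 7 2 8 / 4 8 1 2 6 7 5 3 9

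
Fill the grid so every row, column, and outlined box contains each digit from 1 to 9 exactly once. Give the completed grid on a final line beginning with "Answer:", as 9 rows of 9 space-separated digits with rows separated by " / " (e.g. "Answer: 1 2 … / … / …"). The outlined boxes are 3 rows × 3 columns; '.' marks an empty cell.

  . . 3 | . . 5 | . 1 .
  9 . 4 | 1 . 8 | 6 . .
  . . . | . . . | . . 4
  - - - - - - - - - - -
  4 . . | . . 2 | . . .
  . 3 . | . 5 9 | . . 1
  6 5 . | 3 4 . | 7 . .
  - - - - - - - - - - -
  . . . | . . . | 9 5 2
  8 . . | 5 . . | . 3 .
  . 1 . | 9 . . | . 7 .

Step 1. [r2c8∈{2}] r2c8's peers cover all but 2. So r2c8=2.
Step 2. [r2c2∈{7}] nothing but 7 survives at r2c2. So r2c2=7.
Step 3. [r6c3∈{1,2,8,9}] 2 has one home in row 6: r6c3. So r6c3=2.
Step 4. [r1c7∈{8}] r1c7's peers cover all but 8. So r1c7=8.
Step 5. [r8c9∈{6}] r8c9 has the single candidate 6 ⇒ r8c9=6.
Step 6. [r1c1∈{2}] r1c1's peers cover all but 2, so r1c1=2.
Step 7. [r9c5∈{2,3,6,8}] 2 has one home in row 9: r9c5, so r9c5=2.
Step 8. [r1c2∈{6}] nothing but 6 survives at r1c2. So r1c2=6.
Step 9. [r4c3∈{1,7,8,9}] across box 4, 1 lands solely at r4c3 ⇒ r4c3=1.
Step 10. [r2c5∈{3}] r2c5 has the single candidate 3 ⇒ r2c5=3.
Step 11. [r3c8∈{9}] only 9 remains possible at r3c8. So r3c8=9.
Step 12. [r4c9∈{3,5,8,9}] across col 9, 3 lands solely at r4c9, so r4c9=3.
Step 13. [r8c7∈{1,4}] in col 7, 1 fits only at r8c7 ⇒ r8c7=1.
Step 14. [r8c5∈{7}] nothing but 7 survives at r8c5. So r8c5=7.
Step 15. [r4c4∈{6,7,8}] in row 4, 7 fits only at r4c4 ⇒ r4c4=7.
Step 16. [r8c6∈{4}] r8c6 has the single candidate 4, so r8c6=4.
Step 17. [r3c5∈{6}] r3c5's peers cover all but 6, so r3c5=6.
Step 18. [r4c5∈{8}] nothing but 8 survives at r4c5 ⇒ r4c5=8.
Step 19. [r5c3∈{7,8}] r5c3 is the only open cell in box 4 admitting 8, so r5c3=8.
Step 20. [r3c3∈{5}] r3c3's peers cover all but 5. So r3c3=5.
Step 21. [r7c3∈{6,7}] col 3 places 7 nowhere but r7c3 ⇒ r7c3=7.
Step 22. [r5c8∈{4,6}] in col 8, 4 fits only at r5c8 ⇒ r5c8=4.
Step 23. [r7c1∈{3}] nothing but 3 survives at r7c1, so r7c1=3.
Step 24. [r9c6∈{3,6}] 6 in row 7 is pinned to box 8 ⇒ r9c6≠6.
Step 25. [r7c6∈{1,6}] 6 has one home in col 6: r7c6. So r7c6=6.
Step 26. [r8c2∈{2,9}] 2 has one home in row 8: r8c2 ⇒ r8c2=2.
Step 27. [r9c9∈{8}] r9c9 has the single candidate 8. So r9c9=8.
Step 28. [r8c3∈{9}] only 9 remains possible at r8c3, so r8c3=9.
Step 29. [r5c1∈{7}] r5c1 is down to just 7. So r5c1=7.
Step 30. [r2c9∈{5}] nothing but 5 survives at r2c9, so r2c9=5.
Step 31. [r3c2∈{8}] r3c2 has the single candidate 8, so r3c2=8.
Step 32. [r9c3∈{6}] only 6 remains possible at r9c3 ⇒ r9c3=6.
Step 33. [r5c7∈{2}] nothing but 2 survives at r5c7, so r5c7=2.
Step 34. [r1c9∈{7}] r1c9 has the single candidate 7. So r1c9=7.
Step 35. [r6c9∈{9}] r6c9's peers cover all but 9. So r6c9=9.
Step 36. [r6c8∈{8}] r6c8's peers cover all but 8, so r6c8=8.
Step 37. [r7c2∈{4}] r7c2 has the single candidate 4 ⇒ r7c2=4.
Step 38. [r3c7∈{3}] r3c7's peers cover all but 3 ⇒ r3c7=3.
Step 39. [r9c1∈{5}] r9c1 is down to just 5, so r9c1=5.
Step 40. [r5c4∈{6}] r5c4 has the single candidate 6 ⇒ r5c4=6.
Step 41. [r3c6∈{7}] only 7 remains possible at r3c6, so r3c6=7.
Step 42. [r1c4∈{4}] r1c4 is down to just 4 ⇒ r1c4=4.
Step 43. [r1c5∈{9}] only 9 remains possible at r1c5 ⇒ r1c5=9.
Step 44. [r4c7∈{5}] r4c7 has the single candidate 5. So r4c7=5.
Step 45. [r3c4∈{2}] r3c4 is down to just 2 ⇒ r3c4=2.
Step 46. [r3c1∈{1}] nothing but 1 survives at r3c1, so r3c1=1.
Step 47. [r7c5∈{1}] r7c5 has the single candidate 1 ⇒ r7c5=1.
Step 48. [r4c2∈{9}] r4c2 has the single candidate 9 ⇒ r4c2=9.
Step 49. [r4c8∈{6}] nothing but 6 survives at r4c8 ⇒ r4c8=6.
Step 50. [r9c7∈{4}] nothing but 4 survives at r9c7 ⇒ r9c7=4.
Step 51. [r6c6∈{1}] r6c6's peers cover all but 1, so r6c6=1.
Step 52. [r7c4∈{8}] r7c4's peers cover all but 8, so r7c4=8.
Step 53. [r9c6∈{3}] nothing but 3 survives at r9c6. So r9c6=3.

Answer: 2 6 3 4 9 5 8 1 7 / 9 7 4 1 3 8 6 2 5 / 1 8 5 2 6 7 3 9 4 / 4 9 1 7 8 2 5 6 3 / 7 3 8 6 5 9 2 4 1 / 6 5 2 3 4 1 7 8 9 / 3 4 7 8 1 6 9 5 2 / 8 2 9 5 7 4 1 3 6 / 5 1 6 9 2 3 4 7 8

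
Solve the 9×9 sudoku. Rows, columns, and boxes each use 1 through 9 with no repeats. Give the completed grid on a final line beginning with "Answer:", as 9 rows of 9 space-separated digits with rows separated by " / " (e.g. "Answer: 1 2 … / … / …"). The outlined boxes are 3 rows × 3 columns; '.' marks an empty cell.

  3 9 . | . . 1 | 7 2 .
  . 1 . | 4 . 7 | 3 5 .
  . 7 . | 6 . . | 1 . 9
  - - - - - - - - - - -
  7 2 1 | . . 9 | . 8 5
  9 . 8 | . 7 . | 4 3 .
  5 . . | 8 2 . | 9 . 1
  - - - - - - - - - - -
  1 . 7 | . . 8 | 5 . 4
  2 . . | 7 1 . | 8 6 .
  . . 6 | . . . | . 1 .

Step 1. [r1c4∈{5}] r1c4's peers cover all but 5, so r1c4=5.
Step 2. [r9c5∈{3,4,5,9}] across col 5, 5 lands solely at r9c5, so r9c5=5.
Step 3. [r7c2∈{3}] r7c2 has the single candidate 3 ⇒ r7c2=3.
Step 4. [r9c4∈{2,3,9}] row 9 places 9 nowhere but r9c4. So r9c4=9.
Step 5. [r1c3∈{4}] nothing but 4 survives at r1c3, so r1c3=4.
Step 6. [r6c2∈{4,6}] across box 4, 4 lands solely at r6c2 ⇒ r6c2=4.
Step 7. [r3c6∈{2,3}] across box 2, 2 lands solely at r3c6. So r3c6=2.
Step 8. [r3c1∈{8}] nothing but 8 survives at r3c1 ⇒ r3c1=8.
Step 9. [r6c6∈{3,6}] across row 6, 6 lands solely at r6c6. So r6c6=6.
Step 10. [r1c9∈{6,8}] row 1 places 6 nowhere but r1c9 ⇒ r1c9=6.
Step 11. [r8c9∈{3}] only 3 remains possible at r8c9. So r8c9=3.
Step 12. [r1c5∈{8}] r1c5 is down to just 8. So r1c5=8.
Step 13. [r3c5∈{3}] only 3 remains possible at r3c5. So r3c5=3.
Step 14. [r9c1∈{4}] r9c1's peers cover all but 4. So r9c1=4.
Step 15. [r3c3∈{5}] nothing but 5 survives at r3c3, so r3c3=5.
Step 16. [r5c9∈{2}] r5c9 has the single candidate 2. So r5c9=2.
Step 17. [r8c6∈{4}] only 4 remains possible at r8c6, so r8c6=4.
Step 18. [r2c5∈{9}] nothing but 9 survives at r2c5. So r2c5=9.
Step 19. [r2c3∈{2}] r2c3 is down to just 2, so r2c3=2.
Step 20. [r7c5∈{6}] nothing but 6 survives at r7c5. So r7c5=6.
Step 21. [r7c8∈{9}] nothing but 9 survives at r7c8. So r7c8=9.
Step 22. [r6c8∈{7}] r6c8 is down to just 7 ⇒ r6c8=7.
Step 23. [r5c4∈{1}] only 1 remains possible at r5c4, so r5c4=1.
Step 24. [r6c3∈{3}] nothing but 3 survives at r6c3. So r6c3=3.
Step 25. [r8c2∈{5}] nothing but 5 survives at r8c2, so r8c2=5.
Step 26. [r8c3∈{9}] r8c3's peers cover all but 9 ⇒ r8c3=9.
Step 27. [r9c2∈{8}] r9c2 is down to just 8 ⇒ r9c2=8.
Step 28. [r9c9∈{7}] r9c9's peers cover all but 7. So r9c9=7.
Step 29. [r3c8∈{4}] r3c8's peers cover all but 4 ⇒ r3c8=4.
Step 30. [r5c6∈{5}] r5c6 has the single candidate 5, so r5c6=5.
Step 31. [r2c9∈{8}] only 8 remains possible at r2c9. So r2c9=8.
Step 32. [r2c1∈{6}] r2c1 is down to just 6 ⇒ r2c1=6.
Step 33. [r9c6∈{3}] only 3 remains possible at r9c6, so r9c6=3.
Step 34. [r9c7∈{2}] only 2 remains possible at r9c7, so r9c7=2.
Step 35. [r4c4∈{3}] r4c4 has the single candidate 3 ⇒ r4c4=3.
Step 36. [r4c7∈{6}] nothing but 6 survives at r4c7. So r4c7=6.
Step 37. [r4c5∈{4}] only 4 remains possible at r4c5, so r4c5=4.
Step 38. [r5c2∈{6}] nothing but 6 survives at r5c2 ⇒ r5c2=6.
Step 39. [r7c4∈{2}] nothing but 2 survives at r7c4 ⇒ r7c4=2.

Answer: 3 9 4 5 8 1 7 2 6 / 6 1 2 4 9 7 3 5 8 / 8 7 5 6 3 2 1 4 9 / 7 2 1 3 4 9 6 8 5 / 9 6 8 1 7 5 4 3 2 / 5 4 3 8 2 6 9 7 1 / 1 3 7 2 6 8 5 9 4 / 2 5 9 7 1 4 8 6 3 / 4 8 6 9 5 3 2 1 7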